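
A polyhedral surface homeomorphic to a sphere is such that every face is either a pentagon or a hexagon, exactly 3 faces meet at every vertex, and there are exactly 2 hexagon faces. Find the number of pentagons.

Let x be the number of pentagons; then F = 2 + x.
Edge–face incidences: 2E = 6·2 + 5·x = 12 + 5x.
Every vertex has degree 3, so 3V = 2E.
Euler: V − E + F = 2 ⇒ (2E)/3 − E + (2 + x) = 2.
Multiply by 6: 2·(2E) − 3·(2E) + 6·(2 + x) = 12, i.e. 12 + 6x − (12 + 5x) = 12.
Collecting terms: x = 12.
Then 2E = 12 + 5·12 = 72, so E = 36, V = 2E/3 = 24, F = 2 + 12 = 14.

12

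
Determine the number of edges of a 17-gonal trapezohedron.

68

The n-trapezohedron (dual of the n-antiprism) has V = 2·17 + 2 = 36, E = 4·17 = 68, F = 2·17 = 34.
Check: V − E + F = 36 − 68 + 34 = 2.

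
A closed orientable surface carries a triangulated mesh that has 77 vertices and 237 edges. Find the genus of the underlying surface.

2

Every face is a triangle and each edge borders two faces, so 3F = 2·237, giving F = 158.
χ = V − E + F = 77 − 237 + 158 = -2.
For a closed orientable surface χ = 2 − 2g, so g = (2 − (-2))/2 = 2.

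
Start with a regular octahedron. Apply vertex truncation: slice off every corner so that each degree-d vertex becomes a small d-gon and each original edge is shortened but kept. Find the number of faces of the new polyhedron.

The base solid has V = 6, E = 12, F = 8.
Truncation replaces each original edge-end by a new vertex, so V′ = 2E = 24.
Each original edge survives, and each old vertex of degree d contributes d new edges; summing degrees gives Σd = 2E, so E′ = E + 2E = 3E = 36.
Each original face survives and each original vertex becomes one new face: F′ = F + V = 14.

14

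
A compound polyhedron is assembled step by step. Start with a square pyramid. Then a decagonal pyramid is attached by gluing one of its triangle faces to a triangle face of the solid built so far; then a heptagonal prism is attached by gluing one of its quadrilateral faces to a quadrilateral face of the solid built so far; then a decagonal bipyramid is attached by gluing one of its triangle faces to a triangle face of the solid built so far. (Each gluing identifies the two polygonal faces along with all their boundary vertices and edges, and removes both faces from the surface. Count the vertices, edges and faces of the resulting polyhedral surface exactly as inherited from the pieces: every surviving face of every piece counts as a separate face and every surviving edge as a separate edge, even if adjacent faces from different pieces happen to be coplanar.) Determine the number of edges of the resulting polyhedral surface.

69

A square pyramid: V=5, E=8, F=5.
Attach a decagonal pyramid (V=11, E=20, F=11) along a 3-gon: merge 3 vertices and 3 edges, delete both glued faces → V=13, E=25, F=14.
Attach a heptagonal prism (V=14, E=21, F=9) along a 4-gon: merge 4 vertices and 4 edges, delete both glued faces → V=23, E=42, F=21.
Attach a decagonal bipyramid (V=12, E=30, F=20) along a 3-gon: merge 3 vertices and 3 edges, delete both glued faces → V=32, E=69, F=39.
Check: V − E + F = 32 − 69 + 39 = 2.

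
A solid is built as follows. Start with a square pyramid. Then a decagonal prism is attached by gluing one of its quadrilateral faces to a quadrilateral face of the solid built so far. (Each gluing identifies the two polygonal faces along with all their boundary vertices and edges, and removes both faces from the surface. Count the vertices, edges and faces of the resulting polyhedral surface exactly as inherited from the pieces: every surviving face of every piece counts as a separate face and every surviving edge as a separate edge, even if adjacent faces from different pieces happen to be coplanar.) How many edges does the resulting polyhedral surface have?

A square pyramid: V=5, E=8, F=5.
Attach a decagonal prism (V=20, E=30, F=12) along a 4-gon: merge 4 vertices and 4 edges, delete both glued faces → V=21, E=34, F=15.
Check: V − E + F = 21 − 34 + 15 = 2.

34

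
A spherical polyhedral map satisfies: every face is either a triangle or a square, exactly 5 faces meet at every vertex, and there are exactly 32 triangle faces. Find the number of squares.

Let x be the number of squares; then F = 32 + x.
Edge–face incidences: 2E = 3·32 + 4·x = 96 + 4x.
Every vertex has degree 5, so 5V = 2E.
Euler: V − E + F = 2 ⇒ (2E)/5 − E + (32 + x) = 2.
Multiply by 10: 2·(2E) − 5·(2E) + 10·(32 + x) = 20, i.e. 320 + 10x − 3·(96 + 4x) = 20.
Collecting terms: −2x + 32 = 20, so −2x = −12, so x = 6.
Then 2E = 96 + 4·6 = 120, so E = 60, V = 2E/5 = 24, F = 32 + 6 = 38.

6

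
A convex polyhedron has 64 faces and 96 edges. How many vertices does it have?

Here V − E + F = 2.
V = 2 + E − F = 2 + 96 − 64 = 34.

34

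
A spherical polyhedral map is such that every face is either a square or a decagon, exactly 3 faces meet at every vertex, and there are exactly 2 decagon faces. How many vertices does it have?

20

Let x be the number of squares; then F = 2 + x.
Edge–face incidences: 2E = 10·2 + 4·x = 20 + 4x.
Every vertex has degree 3, so 3V = 2E.
Euler: V − E + F = 2 ⇒ (2E)/3 − E + (2 + x) = 2.
Multiply by 6: 2·(2E) − 3·(2E) + 6·(2 + x) = 12, i.e. 12 + 6x − (20 + 4x) = 12.
Collecting terms: 2x − 8 = 12, so 2x = 20, so x = 10.
Then 2E = 20 + 4·10 = 60, so E = 30, V = 2E/3 = 20, F = 2 + 10 = 12.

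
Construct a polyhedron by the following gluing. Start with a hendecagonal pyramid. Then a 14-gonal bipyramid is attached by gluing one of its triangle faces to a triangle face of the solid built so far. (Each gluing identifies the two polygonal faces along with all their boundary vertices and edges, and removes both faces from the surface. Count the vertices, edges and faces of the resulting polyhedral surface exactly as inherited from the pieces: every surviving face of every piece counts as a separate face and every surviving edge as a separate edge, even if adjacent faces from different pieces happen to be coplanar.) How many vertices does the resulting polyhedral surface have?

A hendecagonal pyramid: V=12, E=22, F=12.
Attach a 14-gonal bipyramid (V=16, E=42, F=28) along a 3-gon: merge 3 vertices and 3 edges, delete both glued faces → V=25, E=61, F=38.
Check: V − E + F = 25 − 61 + 38 = 2.

25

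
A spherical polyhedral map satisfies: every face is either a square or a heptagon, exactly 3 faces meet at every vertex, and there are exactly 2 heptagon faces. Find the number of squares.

7

Let x be the number of squares; then F = 2 + x.
Edge–face incidences: 2E = 7·2 + 4·x = 14 + 4x.
Every vertex has degree 3, so 3V = 2E.
Euler: V − E + F = 2 ⇒ (2E)/3 − E + (2 + x) = 2.
Multiply by 6: 2·(2E) − 3·(2E) + 6·(2 + x) = 12, i.e. 12 + 6x − (14 + 4x) = 12.
Collecting terms: 2x − 2 = 12, so 2x = 14, so x = 7.
Then 2E = 14 + 4·7 = 42, so E = 21, V = 2E/3 = 14, F = 2 + 7 = 9.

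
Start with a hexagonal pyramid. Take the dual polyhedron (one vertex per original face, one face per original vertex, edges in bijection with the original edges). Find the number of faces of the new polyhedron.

7

The base solid has V = 7, E = 12, F = 7.
The dual swaps V and F and preserves E: V′ = F = 7, E′ = E = 12, F′ = V = 7.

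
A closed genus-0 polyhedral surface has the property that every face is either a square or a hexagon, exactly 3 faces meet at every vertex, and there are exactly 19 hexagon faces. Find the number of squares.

6

Let x be the number of squares; then F = 19 + x.
Edge–face incidences: 2E = 6·19 + 4·x = 114 + 4x.
Every vertex has degree 3, so 3V = 2E.
Euler: V − E + F = 2 ⇒ (2E)/3 − E + (19 + x) = 2.
Multiply by 6: 2·(2E) − 3·(2E) + 6·(19 + x) = 12, i.e. 114 + 6x − (114 + 4x) = 12.
Collecting terms: 2x = 12, so x = 6.
Then 2E = 114 + 4·6 = 138, so E = 69, V = 2E/3 = 46, F = 19 + 6 = 25.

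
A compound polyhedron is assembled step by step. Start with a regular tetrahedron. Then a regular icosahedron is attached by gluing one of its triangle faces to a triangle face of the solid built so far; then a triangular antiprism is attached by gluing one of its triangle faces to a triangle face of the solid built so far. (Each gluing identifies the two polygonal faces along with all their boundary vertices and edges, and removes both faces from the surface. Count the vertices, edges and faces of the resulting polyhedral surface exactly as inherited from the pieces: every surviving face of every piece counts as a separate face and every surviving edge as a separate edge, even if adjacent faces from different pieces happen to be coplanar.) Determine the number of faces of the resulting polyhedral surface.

28

A regular tetrahedron: V=4, E=6, F=4.
Attach a regular icosahedron (V=12, E=30, F=20) along a 3-gon: merge 3 vertices and 3 edges, delete both glued faces → V=13, E=33, F=22.
Attach a triangular antiprism (V=6, E=12, F=8) along a 3-gon: merge 3 vertices and 3 edges, delete both glued faces → V=16, E=42, F=28.
Check: V − E + F = 16 − 42 + 28 = 2.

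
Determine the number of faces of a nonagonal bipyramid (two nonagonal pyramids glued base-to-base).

A bipyramid over an n-gon has 2n triangular faces and n + 2 vertices: V = 9 + 2 = 11, E = 3·9 = 27, F = 2·9 = 18.

18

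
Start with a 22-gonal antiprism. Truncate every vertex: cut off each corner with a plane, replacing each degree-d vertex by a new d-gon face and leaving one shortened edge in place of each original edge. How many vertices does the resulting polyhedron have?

176

The base solid has V = 44, E = 88, F = 46.
Truncation replaces each original edge-end by a new vertex, so V′ = 2E = 176.
Each original edge survives, and each old vertex of degree d contributes d new edges; summing degrees gives Σd = 2E, so E′ = E + 2E = 3E = 264.
Each original face survives and each original vertex becomes one new face: F′ = F + V = 90.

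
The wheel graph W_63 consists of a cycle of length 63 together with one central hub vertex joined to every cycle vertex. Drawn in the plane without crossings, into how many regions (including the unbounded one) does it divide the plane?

W_63 has V = 63 + 1 = 64 vertices and E = 2·63 = 126 edges.
By Euler's formula F = 2 − V + E = 2 − 64 + 126 = 64.

64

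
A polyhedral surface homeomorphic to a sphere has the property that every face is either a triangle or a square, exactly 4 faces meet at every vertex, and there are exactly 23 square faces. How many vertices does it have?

29

Let x be the number of triangles; then F = 23 + x.
Edge–face incidences: 2E = 4·23 + 3·x = 92 + 3x.
Every vertex has degree 4, so 4V = 2E.
Euler: V − E + F = 2 ⇒ (2E)/4 − E + (23 + x) = 2.
Multiply by 8: 2·(2E) − 4·(2E) + 8·(23 + x) = 16, i.e. 184 + 8x − 2·(92 + 3x) = 16.
Collecting terms: 2x = 16, so x = 8.
Then 2E = 92 + 3·8 = 116, so E = 58, V = 2E/4 = 29, F = 23 + 8 = 31.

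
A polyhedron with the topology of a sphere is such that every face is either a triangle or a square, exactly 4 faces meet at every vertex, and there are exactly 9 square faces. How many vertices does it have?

15

Let x be the number of triangles; then F = 9 + x.
Edge–face incidences: 2E = 4·9 + 3·x = 36 + 3x.
Every vertex has degree 4, so 4V = 2E.
Euler: V − E + F = 2 ⇒ (2E)/4 − E + (9 + x) = 2.
Multiply by 8: 2·(2E) − 4·(2E) + 8·(9 + x) = 16, i.e. 72 + 8x − 2·(36 + 3x) = 16.
Collecting terms: 2x = 16, so x = 8.
Then 2E = 36 + 3·8 = 60, so E = 30, V = 2E/4 = 15, F = 9 + 8 = 17.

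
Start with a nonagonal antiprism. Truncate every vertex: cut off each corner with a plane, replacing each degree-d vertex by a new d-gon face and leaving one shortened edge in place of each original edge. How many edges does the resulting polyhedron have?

The base solid has V = 18, E = 36, F = 20.
Truncation replaces each original edge-end by a new vertex, so V′ = 2E = 72.
Each original edge survives, and each old vertex of degree d contributes d new edges; summing degrees gives Σd = 2E, so E′ = E + 2E = 3E = 108.
Each original face survives and each original vertex becomes one new face: F′ = F + V = 38.

108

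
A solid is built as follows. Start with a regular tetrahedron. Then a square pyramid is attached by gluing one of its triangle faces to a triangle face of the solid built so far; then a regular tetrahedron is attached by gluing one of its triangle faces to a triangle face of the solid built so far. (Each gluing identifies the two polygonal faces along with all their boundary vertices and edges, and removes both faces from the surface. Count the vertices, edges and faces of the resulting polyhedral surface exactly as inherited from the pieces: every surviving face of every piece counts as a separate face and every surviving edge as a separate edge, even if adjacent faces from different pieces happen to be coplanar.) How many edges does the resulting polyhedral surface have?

14

A regular tetrahedron: V=4, E=6, F=4.
Attach a square pyramid (V=5, E=8, F=5) along a 3-gon: merge 3 vertices and 3 edges, delete both glued faces → V=6, E=11, F=7.
Attach a regular tetrahedron (V=4, E=6, F=4) along a 3-gon: merge 3 vertices and 3 edges, delete both glued faces → V=7, E=14, F=9.
Check: V − E + F = 7 − 14 + 9 = 2.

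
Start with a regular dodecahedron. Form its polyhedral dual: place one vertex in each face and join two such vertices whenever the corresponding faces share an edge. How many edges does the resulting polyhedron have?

30

The base solid has V = 20, E = 30, F = 12.
The dual swaps V and F and preserves E: V′ = F = 12, E′ = E = 30, F′ = V = 20.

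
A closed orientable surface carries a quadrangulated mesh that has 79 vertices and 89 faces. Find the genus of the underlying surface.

Every face is a square, so 2E = 4·89 = 356, giving E = 178.
χ = V − E + F = 79 − 178 + 89 = -10.
For a closed orientable surface χ = 2 − 2g, so g = (2 − (-10))/2 = 6.

6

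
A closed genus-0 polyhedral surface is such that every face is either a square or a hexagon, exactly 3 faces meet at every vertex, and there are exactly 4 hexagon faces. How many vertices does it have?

16

Let x be the number of squares; then F = 4 + x.
Edge–face incidences: 2E = 6·4 + 4·x = 24 + 4x.
Every vertex has degree 3, so 3V = 2E.
Euler: V − E + F = 2 ⇒ (2E)/3 − E + (4 + x) = 2.
Multiply by 6: 2·(2E) − 3·(2E) + 6·(4 + x) = 12, i.e. 24 + 6x − (24 + 4x) = 12.
Collecting terms: 2x = 12, so x = 6.
Then 2E = 24 + 4·6 = 48, so E = 24, V = 2E/3 = 16, F = 4 + 6 = 10.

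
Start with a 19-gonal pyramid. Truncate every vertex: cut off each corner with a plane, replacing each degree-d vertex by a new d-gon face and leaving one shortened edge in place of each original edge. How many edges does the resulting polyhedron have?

The base solid has V = 20, E = 38, F = 20.
Truncation replaces each original edge-end by a new vertex, so V′ = 2E = 76.
Each original edge survives, and each old vertex of degree d contributes d new edges; summing degrees gives Σd = 2E, so E′ = E + 2E = 3E = 114.
Each original face survives and each original vertex becomes one new face: F′ = F + V = 40.

114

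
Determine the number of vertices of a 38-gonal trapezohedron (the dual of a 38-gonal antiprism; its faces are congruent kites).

78

The n-trapezohedron (dual of the n-antiprism) has V = 2·38 + 2 = 78, E = 4·38 = 152, F = 2·38 = 76.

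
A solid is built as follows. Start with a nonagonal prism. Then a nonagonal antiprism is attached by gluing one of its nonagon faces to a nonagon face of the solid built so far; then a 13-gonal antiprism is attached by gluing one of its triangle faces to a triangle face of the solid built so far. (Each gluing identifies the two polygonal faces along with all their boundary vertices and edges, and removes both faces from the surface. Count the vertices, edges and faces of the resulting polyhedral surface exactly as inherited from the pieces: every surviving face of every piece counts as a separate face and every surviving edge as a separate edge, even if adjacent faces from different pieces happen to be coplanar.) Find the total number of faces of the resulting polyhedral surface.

55

A nonagonal prism: V=18, E=27, F=11.
Attach a nonagonal antiprism (V=18, E=36, F=20) along a 9-gon: merge 9 vertices and 9 edges, delete both glued faces → V=27, E=54, F=29.
Attach a 13-gonal antiprism (V=26, E=52, F=28) along a 3-gon: merge 3 vertices and 3 edges, delete both glued faces → V=50, E=103, F=55.
Check: V − E + F = 50 − 103 + 55 = 2.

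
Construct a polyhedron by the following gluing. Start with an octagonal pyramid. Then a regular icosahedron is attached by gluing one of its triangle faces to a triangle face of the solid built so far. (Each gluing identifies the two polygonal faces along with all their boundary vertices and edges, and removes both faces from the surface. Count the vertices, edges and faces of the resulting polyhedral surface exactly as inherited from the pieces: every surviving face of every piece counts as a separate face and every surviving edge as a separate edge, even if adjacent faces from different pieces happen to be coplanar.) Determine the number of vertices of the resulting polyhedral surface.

18

An octagonal pyramid: V=9, E=16, F=9.
Attach a regular icosahedron (V=12, E=30, F=20) along a 3-gon: merge 3 vertices and 3 edges, delete both glued faces → V=18, E=43, F=27.
Check: V − E + F = 18 − 43 + 27 = 2.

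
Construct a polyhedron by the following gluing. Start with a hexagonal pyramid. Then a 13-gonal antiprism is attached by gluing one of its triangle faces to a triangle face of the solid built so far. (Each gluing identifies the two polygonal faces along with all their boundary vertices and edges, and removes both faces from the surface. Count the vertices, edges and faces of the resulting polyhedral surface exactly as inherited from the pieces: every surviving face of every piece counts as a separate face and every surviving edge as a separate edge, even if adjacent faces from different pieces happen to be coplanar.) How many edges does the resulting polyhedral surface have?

61

A hexagonal pyramid: V=7, E=12, F=7.
Attach a 13-gonal antiprism (V=26, E=52, F=28) along a 3-gon: merge 3 vertices and 3 edges, delete both glued faces → V=30, E=61, F=33.
Check: V − E + F = 30 − 61 + 33 = 2.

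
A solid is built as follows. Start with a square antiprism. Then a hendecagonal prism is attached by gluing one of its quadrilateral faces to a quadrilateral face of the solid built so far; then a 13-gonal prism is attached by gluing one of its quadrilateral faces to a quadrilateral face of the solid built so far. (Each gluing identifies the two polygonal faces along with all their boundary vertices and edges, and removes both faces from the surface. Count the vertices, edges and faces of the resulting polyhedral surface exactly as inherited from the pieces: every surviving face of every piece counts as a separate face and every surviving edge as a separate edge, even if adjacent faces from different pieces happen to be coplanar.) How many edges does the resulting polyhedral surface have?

A square antiprism: V=8, E=16, F=10.
Attach a hendecagonal prism (V=22, E=33, F=13) along a 4-gon: merge 4 vertices and 4 edges, delete both glued faces → V=26, E=45, F=21.
Attach a 13-gonal prism (V=26, E=39, F=15) along a 4-gon: merge 4 vertices and 4 edges, delete both glued faces → V=48, E=80, F=34.
Check: V − E + F = 48 − 80 + 34 = 2.

80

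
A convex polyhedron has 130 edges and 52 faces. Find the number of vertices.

Here V − E + F = 2.
V = 2 + E − F = 2 + 130 − 52 = 80.

80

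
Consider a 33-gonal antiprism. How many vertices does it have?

66

An antiprism on an n-gon has two n-gon caps and 2n triangles: V = 2·33 = 66, E = 4·33 = 132, F = 2·33 + 2 = 68.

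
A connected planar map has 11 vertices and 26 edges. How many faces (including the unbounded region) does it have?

Euler's formula for a connected plane graph: V − E + F = 2, so F = 2 − 11 + 26 = 17.

17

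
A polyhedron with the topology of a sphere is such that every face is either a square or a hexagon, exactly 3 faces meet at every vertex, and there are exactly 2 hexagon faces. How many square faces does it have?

6

Let x be the number of squares; then F = 2 + x.
Edge–face incidences: 2E = 6·2 + 4·x = 12 + 4x.
Every vertex has degree 3, so 3V = 2E.
Euler: V − E + F = 2 ⇒ (2E)/3 − E + (2 + x) = 2.
Multiply by 6: 2·(2E) − 3·(2E) + 6·(2 + x) = 12, i.e. 12 + 6x − (12 + 4x) = 12.
Collecting terms: 2x = 12, so x = 6.
Then 2E = 12 + 4·6 = 36, so E = 18, V = 2E/3 = 12, F = 2 + 6 = 8.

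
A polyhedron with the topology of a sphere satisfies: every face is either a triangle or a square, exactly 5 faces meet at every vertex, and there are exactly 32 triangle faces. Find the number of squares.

6

Let x be the number of squares; then F = 32 + x.
Edge–face incidences: 2E = 3·32 + 4·x = 96 + 4x.
Every vertex has degree 5, so 5V = 2E.
Euler: V − E + F = 2 ⇒ (2E)/5 − E + (32 + x) = 2.
Multiply by 10: 2·(2E) − 5·(2E) + 10·(32 + x) = 20, i.e. 320 + 10x − 3·(96 + 4x) = 20.
Collecting terms: −2x + 32 = 20, so −2x = −12, so x = 6.
Then 2E = 96 + 4·6 = 120, so E = 60, V = 2E/5 = 24, F = 32 + 6 = 38.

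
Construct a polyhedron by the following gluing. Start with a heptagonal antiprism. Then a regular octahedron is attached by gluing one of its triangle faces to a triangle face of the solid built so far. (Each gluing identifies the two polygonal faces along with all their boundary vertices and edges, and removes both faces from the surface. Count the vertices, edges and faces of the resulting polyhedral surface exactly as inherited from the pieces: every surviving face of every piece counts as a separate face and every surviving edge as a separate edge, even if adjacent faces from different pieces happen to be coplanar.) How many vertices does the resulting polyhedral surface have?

A heptagonal antiprism: V=14, E=28, F=16.
Attach a regular octahedron (V=6, E=12, F=8) along a 3-gon: merge 3 vertices and 3 edges, delete both glued faces → V=17, E=37, F=22.
Check: V − E + F = 17 − 37 + 22 = 2.

17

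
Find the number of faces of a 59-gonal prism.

61

A prism on an n-gon has two n-gon bases and n rectangular sides: V = 2·59 = 118, E = 3·59 = 177, F = 59 + 2 = 61.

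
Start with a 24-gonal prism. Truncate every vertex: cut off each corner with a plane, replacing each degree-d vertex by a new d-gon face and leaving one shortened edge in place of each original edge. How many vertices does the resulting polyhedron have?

144

The base solid has V = 48, E = 72, F = 26.
Truncation replaces each original edge-end by a new vertex, so V′ = 2E = 144.
Each original edge survives, and each old vertex of degree d contributes d new edges; summing degrees gives Σd = 2E, so E′ = E + 2E = 3E = 216.
Each original face survives and each original vertex becomes one new face: F′ = F + V = 74.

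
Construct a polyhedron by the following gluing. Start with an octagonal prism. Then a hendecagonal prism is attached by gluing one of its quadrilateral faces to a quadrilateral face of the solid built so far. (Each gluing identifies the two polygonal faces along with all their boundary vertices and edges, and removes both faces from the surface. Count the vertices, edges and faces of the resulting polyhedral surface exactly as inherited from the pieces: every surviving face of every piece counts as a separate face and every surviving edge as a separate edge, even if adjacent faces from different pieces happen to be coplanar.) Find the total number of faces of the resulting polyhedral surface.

21

An octagonal prism: V=16, E=24, F=10.
Attach a hendecagonal prism (V=22, E=33, F=13) along a 4-gon: merge 4 vertices and 4 edges, delete both glued faces → V=34, E=53, F=21.
Check: V − E + F = 34 − 53 + 21 = 2.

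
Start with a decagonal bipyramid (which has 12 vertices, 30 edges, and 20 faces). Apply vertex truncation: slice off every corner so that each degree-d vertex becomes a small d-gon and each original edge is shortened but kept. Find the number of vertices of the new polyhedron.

Truncation replaces each original edge-end by a new vertex, so V′ = 2E = 60.
Each original edge survives, and each old vertex of degree d contributes d new edges; summing degrees gives Σd = 2E, so E′ = E + 2E = 3E = 90.
Each original face survives and each original vertex becomes one new face: F′ = F + V = 32.

60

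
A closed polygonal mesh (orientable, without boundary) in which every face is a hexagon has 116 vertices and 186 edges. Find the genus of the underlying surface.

Every face is a hexagon and each edge borders two faces, so 6F = 2·186, giving F = 62.
χ = V − E + F = 116 − 186 + 62 = -8.
For a closed orientable surface χ = 2 − 2g, so g = (2 − (-8))/2 = 5.

5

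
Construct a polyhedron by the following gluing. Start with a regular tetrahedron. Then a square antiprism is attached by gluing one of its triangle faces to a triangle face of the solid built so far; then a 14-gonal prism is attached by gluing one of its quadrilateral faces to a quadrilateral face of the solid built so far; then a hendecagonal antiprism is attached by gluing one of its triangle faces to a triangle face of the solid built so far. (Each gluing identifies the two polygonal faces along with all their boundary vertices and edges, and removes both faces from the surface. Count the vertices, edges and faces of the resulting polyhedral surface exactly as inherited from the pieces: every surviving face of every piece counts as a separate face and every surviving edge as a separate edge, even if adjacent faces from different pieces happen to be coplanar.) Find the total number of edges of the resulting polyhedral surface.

A regular tetrahedron: V=4, E=6, F=4.
Attach a square antiprism (V=8, E=16, F=10) along a 3-gon: merge 3 vertices and 3 edges, delete both glued faces → V=9, E=19, F=12.
Attach a 14-gonal prism (V=28, E=42, F=16) along a 4-gon: merge 4 vertices and 4 edges, delete both glued faces → V=33, E=57, F=26.
Attach a hendecagonal antiprism (V=22, E=44, F=24) along a 3-gon: merge 3 vertices and 3 edges, delete both glued faces → V=52, E=98, F=48.
Check: V − E + F = 52 − 98 + 48 = 2.

98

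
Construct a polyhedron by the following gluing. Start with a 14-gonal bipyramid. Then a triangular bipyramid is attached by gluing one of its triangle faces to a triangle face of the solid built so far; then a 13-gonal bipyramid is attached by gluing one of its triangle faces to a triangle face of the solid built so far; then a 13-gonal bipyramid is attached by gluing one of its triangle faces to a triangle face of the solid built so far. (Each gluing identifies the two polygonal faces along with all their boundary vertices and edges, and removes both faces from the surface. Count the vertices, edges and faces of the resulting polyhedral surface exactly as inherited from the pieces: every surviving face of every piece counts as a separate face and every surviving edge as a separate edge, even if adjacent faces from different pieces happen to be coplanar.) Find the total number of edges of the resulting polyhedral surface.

A 14-gonal bipyramid: V=16, E=42, F=28.
Attach a triangular bipyramid (V=5, E=9, F=6) along a 3-gon: merge 3 vertices and 3 edges, delete both glued faces → V=18, E=48, F=32.
Attach a 13-gonal bipyramid (V=15, E=39, F=26) along a 3-gon: merge 3 vertices and 3 edges, delete both glued faces → V=30, E=84, F=56.
Attach a 13-gonal bipyramid (V=15, E=39, F=26) along a 3-gon: merge 3 vertices and 3 edges, delete both glued faces → V=42, E=120, F=80.
Check: V − E + F = 42 − 120 + 80 = 2.

120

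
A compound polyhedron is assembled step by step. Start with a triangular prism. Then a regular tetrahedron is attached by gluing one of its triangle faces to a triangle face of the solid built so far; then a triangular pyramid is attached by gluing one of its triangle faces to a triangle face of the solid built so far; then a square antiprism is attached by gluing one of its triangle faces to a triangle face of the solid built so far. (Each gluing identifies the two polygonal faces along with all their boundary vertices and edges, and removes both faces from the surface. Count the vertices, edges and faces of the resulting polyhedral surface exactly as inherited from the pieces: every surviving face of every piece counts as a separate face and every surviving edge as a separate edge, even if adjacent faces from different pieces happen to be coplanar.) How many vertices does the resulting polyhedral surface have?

13

A triangular prism: V=6, E=9, F=5.
Attach a regular tetrahedron (V=4, E=6, F=4) along a 3-gon: merge 3 vertices and 3 edges, delete both glued faces → V=7, E=12, F=7.
Attach a triangular pyramid (V=4, E=6, F=4) along a 3-gon: merge 3 vertices and 3 edges, delete both glued faces → V=8, E=15, F=9.
Attach a square antiprism (V=8, E=16, F=10) along a 3-gon: merge 3 vertices and 3 edges, delete both glued faces → V=13, E=28, F=17.
Check: V − E + F = 13 − 28 + 17 = 2.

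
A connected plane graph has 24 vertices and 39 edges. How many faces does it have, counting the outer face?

17

Euler's formula for a connected plane graph: V − E + F = 2, so F = 2 − 24 + 39 = 17.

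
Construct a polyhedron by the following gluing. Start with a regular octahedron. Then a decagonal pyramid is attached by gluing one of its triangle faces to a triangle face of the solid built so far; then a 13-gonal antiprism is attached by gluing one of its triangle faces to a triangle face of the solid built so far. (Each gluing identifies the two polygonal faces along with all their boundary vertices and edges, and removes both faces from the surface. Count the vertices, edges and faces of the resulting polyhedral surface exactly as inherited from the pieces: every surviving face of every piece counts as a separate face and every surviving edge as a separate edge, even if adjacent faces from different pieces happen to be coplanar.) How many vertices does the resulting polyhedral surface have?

37

A regular octahedron: V=6, E=12, F=8.
Attach a decagonal pyramid (V=11, E=20, F=11) along a 3-gon: merge 3 vertices and 3 edges, delete both glued faces → V=14, E=29, F=17.
Attach a 13-gonal antiprism (V=26, E=52, F=28) along a 3-gon: merge 3 vertices and 3 edges, delete both glued faces → V=37, E=78, F=43.
Check: V − E + F = 37 − 78 + 43 = 2.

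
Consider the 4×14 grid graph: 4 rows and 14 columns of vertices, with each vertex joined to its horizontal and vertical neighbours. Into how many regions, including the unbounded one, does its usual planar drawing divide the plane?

The grid has V = 4·14 = 56 vertices and E = 4·13 + 14·3 = 94 edges.
F = 2 − V + E = 2 − 56 + 94 = 40.

40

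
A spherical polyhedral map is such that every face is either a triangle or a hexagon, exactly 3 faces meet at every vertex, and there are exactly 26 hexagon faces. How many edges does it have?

Let x be the number of triangles; then F = 26 + x.
Edge–face incidences: 2E = 6·26 + 3·x = 156 + 3x.
Every vertex has degree 3, so 3V = 2E.
Euler: V − E + F = 2 ⇒ (2E)/3 − E + (26 + x) = 2.
Multiply by 6: 2·(2E) − 3·(2E) + 6·(26 + x) = 12, i.e. 156 + 6x − (156 + 3x) = 12.
Collecting terms: 3x = 12, so x = 4.
Then 2E = 156 + 3·4 = 168, so E = 84, V = 2E/3 = 56, F = 26 + 4 = 30.

84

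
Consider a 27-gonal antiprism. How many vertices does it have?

54

An antiprism on an n-gon has two n-gon caps and 2n triangles: V = 2·27 = 54, E = 4·27 = 108, F = 2·27 + 2 = 56.
Check: V − E + F = 54 − 108 + 56 = 2.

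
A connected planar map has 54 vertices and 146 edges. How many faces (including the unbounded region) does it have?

Euler's formula for a connected plane graph: V − E + F = 2, so F = 2 − 54 + 146 = 94.

94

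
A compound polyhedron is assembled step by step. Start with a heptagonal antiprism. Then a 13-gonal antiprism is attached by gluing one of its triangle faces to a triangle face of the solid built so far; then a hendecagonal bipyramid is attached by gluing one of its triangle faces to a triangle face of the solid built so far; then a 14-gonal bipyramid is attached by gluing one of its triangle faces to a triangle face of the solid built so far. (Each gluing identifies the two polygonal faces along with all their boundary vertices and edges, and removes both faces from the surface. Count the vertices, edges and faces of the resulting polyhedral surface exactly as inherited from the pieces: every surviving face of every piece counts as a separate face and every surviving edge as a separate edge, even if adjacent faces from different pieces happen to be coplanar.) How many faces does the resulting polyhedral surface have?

A heptagonal antiprism: V=14, E=28, F=16.
Attach a 13-gonal antiprism (V=26, E=52, F=28) along a 3-gon: merge 3 vertices and 3 edges, delete both glued faces → V=37, E=77, F=42.
Attach a hendecagonal bipyramid (V=13, E=33, F=22) along a 3-gon: merge 3 vertices and 3 edges, delete both glued faces → V=47, E=107, F=62.
Attach a 14-gonal bipyramid (V=16, E=42, F=28) along a 3-gon: merge 3 vertices and 3 edges, delete both glued faces → V=60, E=146, F=88.
Check: V − E + F = 60 − 146 + 88 = 2.

88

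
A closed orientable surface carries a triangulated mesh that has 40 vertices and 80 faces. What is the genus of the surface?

Every face is a triangle, so 2E = 3·80 = 240, giving E = 120.
χ = V − E + F = 40 − 120 + 80 = 0.
For a closed orientable surface χ = 2 − 2g, so g = (2 − (0))/2 = 1.

1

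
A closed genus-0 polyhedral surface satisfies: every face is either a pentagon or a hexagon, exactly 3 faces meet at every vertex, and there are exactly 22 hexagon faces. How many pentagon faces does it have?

12

Let x be the number of pentagons; then F = 22 + x.
Edge–face incidences: 2E = 6·22 + 5·x = 132 + 5x.
Every vertex has degree 3, so 3V = 2E.
Euler: V − E + F = 2 ⇒ (2E)/3 − E + (22 + x) = 2.
Multiply by 6: 2·(2E) − 3·(2E) + 6·(22 + x) = 12, i.e. 132 + 6x − (132 + 5x) = 12.
Collecting terms: x = 12.
Then 2E = 132 + 5·12 = 192, so E = 96, V = 2E/3 = 64, F = 22 + 12 = 34.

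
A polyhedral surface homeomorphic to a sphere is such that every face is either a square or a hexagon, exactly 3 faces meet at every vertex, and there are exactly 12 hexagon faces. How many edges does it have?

48

Let x be the number of squares; then F = 12 + x.
Edge–face incidences: 2E = 6·12 + 4·x = 72 + 4x.
Every vertex has degree 3, so 3V = 2E.
Euler: V − E + F = 2 ⇒ (2E)/3 − E + (12 + x) = 2.
Multiply by 6: 2·(2E) − 3·(2E) + 6·(12 + x) = 12, i.e. 72 + 6x − (72 + 4x) = 12.
Collecting terms: 2x = 12, so x = 6.
Then 2E = 72 + 4·6 = 96, so E = 48, V = 2E/3 = 32, F = 12 + 6 = 18.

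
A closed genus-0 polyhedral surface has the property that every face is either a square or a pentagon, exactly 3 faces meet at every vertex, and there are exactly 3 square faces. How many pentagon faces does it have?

Let x be the number of pentagons; then F = 3 + x.
Edge–face incidences: 2E = 4·3 + 5·x = 12 + 5x.
Every vertex has degree 3, so 3V = 2E.
Euler: V − E + F = 2 ⇒ (2E)/3 − E + (3 + x) = 2.
Multiply by 6: 2·(2E) − 3·(2E) + 6·(3 + x) = 12, i.e. 18 + 6x − (12 + 5x) = 12.
Collecting terms: x + 6 = 12, so x = 6.
Then 2E = 12 + 5·6 = 42, so E = 21, V = 2E/3 = 14, F = 3 + 6 = 9.

6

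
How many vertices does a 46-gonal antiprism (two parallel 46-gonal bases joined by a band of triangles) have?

92

An antiprism on an n-gon has two n-gon caps and 2n triangles: V = 2·46 = 92, E = 4·46 = 184, F = 2·46 + 2 = 94.
Check: V − E + F = 92 − 184 + 94 = 2.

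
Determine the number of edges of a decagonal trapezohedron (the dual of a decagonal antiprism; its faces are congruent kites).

The n-trapezohedron (dual of the n-antiprism) has V = 2·10 + 2 = 22, E = 4·10 = 40, F = 2·10 = 20.

40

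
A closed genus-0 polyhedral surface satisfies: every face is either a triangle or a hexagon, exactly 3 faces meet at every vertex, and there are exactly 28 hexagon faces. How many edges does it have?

Let x be the number of triangles; then F = 28 + x.
Edge–face incidences: 2E = 6·28 + 3·x = 168 + 3x.
Every vertex has degree 3, so 3V = 2E.
Euler: V − E + F = 2 ⇒ (2E)/3 − E + (28 + x) = 2.
Multiply by 6: 2·(2E) − 3·(2E) + 6·(28 + x) = 12, i.e. 168 + 6x − (168 + 3x) = 12.
Collecting terms: 3x = 12, so x = 4.
Then 2E = 168 + 3·4 = 180, so E = 90, V = 2E/3 = 60, F = 28 + 4 = 32.

90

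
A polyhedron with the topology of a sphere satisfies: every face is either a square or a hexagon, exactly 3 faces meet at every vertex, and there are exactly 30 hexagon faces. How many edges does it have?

102

Let x be the number of squares; then F = 30 + x.
Edge–face incidences: 2E = 6·30 + 4·x = 180 + 4x.
Every vertex has degree 3, so 3V = 2E.
Euler: V − E + F = 2 ⇒ (2E)/3 − E + (30 + x) = 2.
Multiply by 6: 2·(2E) − 3·(2E) + 6·(30 + x) = 12, i.e. 180 + 6x − (180 + 4x) = 12.
Collecting terms: 2x = 12, so x = 6.
Then 2E = 180 + 4·6 = 204, so E = 102, V = 2E/3 = 68, F = 30 + 6 = 36.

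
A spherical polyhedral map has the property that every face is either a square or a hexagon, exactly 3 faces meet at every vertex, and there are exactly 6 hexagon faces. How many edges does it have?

Let x be the number of squares; then F = 6 + x.
Edge–face incidences: 2E = 6·6 + 4·x = 36 + 4x.
Every vertex has degree 3, so 3V = 2E.
Euler: V − E + F = 2 ⇒ (2E)/3 − E + (6 + x) = 2.
Multiply by 6: 2·(2E) − 3·(2E) + 6·(6 + x) = 12, i.e. 36 + 6x − (36 + 4x) = 12.
Collecting terms: 2x = 12, so x = 6.
Then 2E = 36 + 4·6 = 60, so E = 30, V = 2E/3 = 20, F = 6 + 6 = 12.

30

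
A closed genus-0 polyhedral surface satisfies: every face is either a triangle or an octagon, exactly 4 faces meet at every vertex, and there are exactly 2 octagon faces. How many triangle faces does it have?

16

Let x be the number of triangles; then F = 2 + x.
Edge–face incidences: 2E = 8·2 + 3·x = 16 + 3x.
Every vertex has degree 4, so 4V = 2E.
Euler: V − E + F = 2 ⇒ (2E)/4 − E + (2 + x) = 2.
Multiply by 8: 2·(2E) − 4·(2E) + 8·(2 + x) = 16, i.e. 16 + 8x − 2·(16 + 3x) = 16.
Collecting terms: 2x − 16 = 16, so 2x = 32, so x = 16.
Then 2E = 16 + 3·16 = 64, so E = 32, V = 2E/4 = 16, F = 2 + 16 = 18.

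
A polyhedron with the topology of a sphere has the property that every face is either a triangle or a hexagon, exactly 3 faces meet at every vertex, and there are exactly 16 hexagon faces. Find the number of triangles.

4

Let x be the number of triangles; then F = 16 + x.
Edge–face incidences: 2E = 6·16 + 3·x = 96 + 3x.
Every vertex has degree 3, so 3V = 2E.
Euler: V − E + F = 2 ⇒ (2E)/3 − E + (16 + x) = 2.
Multiply by 6: 2·(2E) − 3·(2E) + 6·(16 + x) = 12, i.e. 96 + 6x − (96 + 3x) = 12.
Collecting terms: 3x = 12, so x = 4.
Then 2E = 96 + 3·4 = 108, so E = 54, V = 2E/3 = 36, F = 16 + 4 = 20.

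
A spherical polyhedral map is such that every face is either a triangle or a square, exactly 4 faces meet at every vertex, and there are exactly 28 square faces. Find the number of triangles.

8

Let x be the number of triangles; then F = 28 + x.
Edge–face incidences: 2E = 4·28 + 3·x = 112 + 3x.
Every vertex has degree 4, so 4V = 2E.
Euler: V − E + F = 2 ⇒ (2E)/4 − E + (28 + x) = 2.
Multiply by 8: 2·(2E) − 4·(2E) + 8·(28 + x) = 16, i.e. 224 + 8x − 2·(112 + 3x) = 16.
Collecting terms: 2x = 16, so x = 8.
Then 2E = 112 + 3·8 = 136, so E = 68, V = 2E/4 = 34, F = 28 + 8 = 36.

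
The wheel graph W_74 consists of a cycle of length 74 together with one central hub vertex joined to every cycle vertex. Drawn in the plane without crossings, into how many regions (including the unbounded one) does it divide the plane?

75

W_74 has V = 74 + 1 = 75 vertices and E = 2·74 = 148 edges.
By Euler's formula F = 2 − V + E = 2 − 75 + 148 = 75.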